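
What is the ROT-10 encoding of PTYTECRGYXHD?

ZDIDOMBQIHRN

P(15): 15+10=25 → Z
T(19): 19+10=29≡3 → D
Y(24): 24+10=34≡8 → I
T(19): 19+10=29≡3 → D
E(4): 4+10=14 → O
C(2): 2+10=12 → M
R(17): 17+10=27≡1 → B
G(6): 6+10=16 → Q
Y(24): 24+10=34≡8 → I
X(23): 23+10=33≡7 → H
H(7): 7+10=17 → R
D(3): 3+10=13 → N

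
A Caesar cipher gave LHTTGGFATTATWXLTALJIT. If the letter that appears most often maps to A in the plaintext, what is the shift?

The most frequent ciphertext letter is T (appears 7 times).
T is position 19; A is position 0.
Shift = 19.

19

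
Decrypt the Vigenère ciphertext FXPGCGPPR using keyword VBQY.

Repeat the key across the ciphertext: VBQYVBQYV
F(5)−V(21): -16≡10 → K
X(23)−B(1): 22 → W
P(15)−Q(16): -1≡25 → Z
G(6)−Y(24): -18≡8 → I
C(2)−V(21): -19≡7 → H
G(6)−B(1): 5 → F
P(15)−Q(16): -1≡25 → Z
P(15)−Y(24): -9≡17 → R
R(17)−V(21): -4≡22 → W

KWZIHFZRW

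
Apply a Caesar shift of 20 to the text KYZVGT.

ESTPAN

K(10): 10+20=30≡4 → E
Y(24): 24+20=44≡18 → S
Z(25): 25+20=45≡19 → T
V(21): 21+20=41≡15 → P
G(6): 6+20=26≡0 → A
T(19): 19+20=39≡13 → N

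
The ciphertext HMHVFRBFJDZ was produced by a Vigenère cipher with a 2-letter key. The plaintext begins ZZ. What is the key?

IN

Subtract each crib letter from the matching ciphertext letter (mod 26):
H(7)−Z(25)=-18≡8 → I
M(12)−Z(25)=-13≡13 → N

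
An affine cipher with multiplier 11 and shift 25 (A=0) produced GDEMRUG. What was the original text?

DYRNEJD

The inverse of 11 mod 26 is 19, since 11·19=209≡1. Apply D(y)=19·(y−25) mod 26:
G(6): 19·(6−25)=-361≡3 → D
D(3): 19·(3−25)=-418≡24 → Y
E(4): 19·(4−25)=-399≡17 → R
M(12): 19·(12−25)=-247≡13 → N
R(17): 19·(17−25)=-152≡4 → E
U(20): 19·(20−25)=-95≡9 → J
G(6): 19·(6−25)=-361≡3 → D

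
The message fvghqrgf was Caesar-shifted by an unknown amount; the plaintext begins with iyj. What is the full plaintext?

iyjktuji

From the crib: f(5)−i(8)=-3≡23, so the shift is 23.
Subtract 23 from each ciphertext letter:
f(5): 5−23=-18≡8 → i
v(21): 21−23=-2≡24 → y
g(6): 6−23=-17≡9 → j
h(7): 7−23=-16≡10 → k
q(16): 16−23=-7≡19 → t
r(17): 17−23=-6≡20 → u
g(6): 6−23=-17≡9 → j
f(5): 5−23=-18≡8 → i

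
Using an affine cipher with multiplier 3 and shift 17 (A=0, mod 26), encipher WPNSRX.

W(22): 3·22+17=83≡5 → F
P(15): 3·15+17=62≡10 → K
N(13): 3·13+17=56≡4 → E
S(18): 3·18+17=71≡19 → T
R(17): 3·17+17=68≡16 → Q
X(23): 3·23+17=86≡8 → I

FKETQI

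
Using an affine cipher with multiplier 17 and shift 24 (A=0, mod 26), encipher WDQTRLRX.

IXKJBDBZ

W(22): 17·22+24=398≡8 → I
D(3): 17·3+24=75≡23 → X
Q(16): 17·16+24=296≡10 → K
T(19): 17·19+24=347≡9 → J
R(17): 17·17+24=313≡1 → B
L(11): 17·11+24=211≡3 → D
R(17): 17·17+24=313≡1 → B
X(23): 17·23+24=415≡25 → Z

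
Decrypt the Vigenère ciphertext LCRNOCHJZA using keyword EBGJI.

Repeat the key across the ciphertext: EBGJIEBGJI
L(11)−E(4): 7 → H
C(2)−B(1): 1 → B
R(17)−G(6): 11 → L
N(13)−J(9): 4 → E
O(14)−I(8): 6 → G
C(2)−E(4): -2≡24 → Y
H(7)−B(1): 6 → G
J(9)−G(6): 3 → D
Z(25)−J(9): 16 → Q
A(0)−I(8): -8≡18 → S

HBLEGYGDQS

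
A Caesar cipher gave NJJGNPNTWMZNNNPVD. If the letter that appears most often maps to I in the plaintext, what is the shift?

The most frequent ciphertext letter is N (appears 6 times).
N is position 13; I is position 8.
Shift = 5.

5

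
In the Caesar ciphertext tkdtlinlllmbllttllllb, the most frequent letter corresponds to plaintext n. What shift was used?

24

The most frequent ciphertext letter is l (appears 10 times).
l is position 11; n is position 13.
Shift = -2≡24.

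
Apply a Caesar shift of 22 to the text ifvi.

i(8): 8+22=30≡4 → e
f(5): 5+22=27≡1 → b
v(21): 21+22=43≡17 → r
i(8): 8+22=30≡4 → e

ebre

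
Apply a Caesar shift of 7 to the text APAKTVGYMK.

A(0): 0+7=7 → H
P(15): 15+7=22 → W
A(0): 0+7=7 → H
K(10): 10+7=17 → R
T(19): 19+7=26≡0 → A
V(21): 21+7=28≡2 → C
G(6): 6+7=13 → N
Y(24): 24+7=31≡5 → F
M(12): 12+7=19 → T
K(10): 10+7=17 → R

HWHRACNFTR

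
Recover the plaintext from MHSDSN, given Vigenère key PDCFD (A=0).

Repeat the key across the ciphertext: PDCFDP
M(12)−P(15): -3≡23 → X
H(7)−D(3): 4 → E
S(18)−C(2): 16 → Q
D(3)−F(5): -2≡24 → Y
S(18)−D(3): 15 → P
N(13)−P(15): -2≡24 → Y

XEQYPY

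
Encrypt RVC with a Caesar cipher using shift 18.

R(17): 17+18=35≡9 → J
V(21): 21+18=39≡13 → N
C(2): 2+18=20 → U

JNU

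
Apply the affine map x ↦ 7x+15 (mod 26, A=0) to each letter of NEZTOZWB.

CRISJINW

N(13): 7·13+15=106≡2 → C
E(4): 7·4+15=43≡17 → R
Z(25): 7·25+15=190≡8 → I
T(19): 7·19+15=148≡18 → S
O(14): 7·14+15=113≡9 → J
Z(25): 7·25+15=190≡8 → I
W(22): 7·22+15=169≡13 → N
B(1): 7·1+15=22 → W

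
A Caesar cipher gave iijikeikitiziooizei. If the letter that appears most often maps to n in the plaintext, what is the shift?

21

The most frequent ciphertext letter is i (appears 9 times).
i is position 8; n is position 13.
Shift = -5≡21.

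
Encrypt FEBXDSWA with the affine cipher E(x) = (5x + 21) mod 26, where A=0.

UPAGKHBV

F(5): 5·5+21=46≡20 → U
E(4): 5·4+21=41≡15 → P
B(1): 5·1+21=26≡0 → A
X(23): 5·23+21=136≡6 → G
D(3): 5·3+21=36≡10 → K
S(18): 5·18+21=111≡7 → H
W(22): 5·22+21=131≡1 → B
A(0): 5·0+21=21 → V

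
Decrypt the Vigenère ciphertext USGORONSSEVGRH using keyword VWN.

ZWTTVBSWFJZTWL

Repeat the key across the ciphertext: VWNVWNVWNVWNVW
U(20)−V(21): -1≡25 → Z
S(18)−W(22): -4≡22 → W
G(6)−N(13): -7≡19 → T
O(14)−V(21): -7≡19 → T
R(17)−W(22): -5≡21 → V
O(14)−N(13): 1 → B
N(13)−V(21): -8≡18 → S
S(18)−W(22): -4≡22 → W
S(18)−N(13): 5 → F
E(4)−V(21): -17≡9 → J
V(21)−W(22): -1≡25 → Z
G(6)−N(13): -7≡19 → T
R(17)−V(21): -4≡22 → W
H(7)−W(22): -15≡11 → L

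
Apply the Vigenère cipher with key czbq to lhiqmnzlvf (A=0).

Repeat the key across the message: czbqczbqcz
l(11)+c(2): 13 → n
h(7)+z(25): 32≡6 → g
i(8)+b(1): 9 → j
q(16)+q(16): 32≡6 → g
m(12)+c(2): 14 → o
n(13)+z(25): 38≡12 → m
z(25)+b(1): 26≡0 → a
l(11)+q(16): 27≡1 → b
v(21)+c(2): 23 → x
f(5)+z(25): 30≡4 → e

ngjgomabxe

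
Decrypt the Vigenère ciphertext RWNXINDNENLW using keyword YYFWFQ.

TYIBDXFPZRGG

Repeat the key across the ciphertext: YYFWFQYYFWFQ
R(17)−Y(24): -7≡19 → T
W(22)−Y(24): -2≡24 → Y
N(13)−F(5): 8 → I
X(23)−W(22): 1 → B
I(8)−F(5): 3 → D
N(13)−Q(16): -3≡23 → X
D(3)−Y(24): -21≡5 → F
N(13)−Y(24): -11≡15 → P
E(4)−F(5): -1≡25 → Z
N(13)−W(22): -9≡17 → R
L(11)−F(5): 6 → G
W(22)−Q(16): 6 → G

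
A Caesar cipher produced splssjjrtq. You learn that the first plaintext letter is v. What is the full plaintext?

From the crib: s(18)−v(21)=-3≡23, so the shift is 23.
Subtract 23 from each ciphertext letter:
s(18): 18−23=-5≡21 → v
p(15): 15−23=-8≡18 → s
l(11): 11−23=-12≡14 → o
s(18): 18−23=-5≡21 → v
s(18): 18−23=-5≡21 → v
j(9): 9−23=-14≡12 → m
j(9): 9−23=-14≡12 → m
r(17): 17−23=-6≡20 → u
t(19): 19−23=-4≡22 → w
q(16): 16−23=-7≡19 → t

vsovvmmuwt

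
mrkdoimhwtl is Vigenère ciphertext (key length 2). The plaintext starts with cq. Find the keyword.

kb

Subtract each crib letter from the matching ciphertext letter (mod 26):
m(12)−c(2)=10 → k
r(17)−q(16)=1 → b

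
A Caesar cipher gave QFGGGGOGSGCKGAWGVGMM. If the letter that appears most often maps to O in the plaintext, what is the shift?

The most frequent ciphertext letter is G (appears 9 times).
G is position 6; O is position 14.
Shift = -8≡18.

18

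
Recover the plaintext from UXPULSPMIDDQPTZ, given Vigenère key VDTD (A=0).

Repeat the key across the ciphertext: VDTDVDTDVDTDVDT
U(20)−V(21): -1≡25 → Z
X(23)−D(3): 20 → U
P(15)−T(19): -4≡22 → W
U(20)−D(3): 17 → R
L(11)−V(21): -10≡16 → Q
S(18)−D(3): 15 → P
P(15)−T(19): -4≡22 → W
M(12)−D(3): 9 → J
I(8)−V(21): -13≡13 → N
D(3)−D(3): 0 → A
D(3)−T(19): -16≡10 → K
Q(16)−D(3): 13 → N
P(15)−V(21): -6≡20 → U
T(19)−D(3): 16 → Q
Z(25)−T(19): 6 → G

ZUWRQPWJNAKNUQG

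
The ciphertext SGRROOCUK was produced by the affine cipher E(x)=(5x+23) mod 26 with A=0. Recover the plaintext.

The inverse of 5 mod 26 is 21, since 5·21=105≡1. Apply D(y)=21·(y−23) mod 26:
S(18): 21·(18−23)=-105≡25 → Z
G(6): 21·(6−23)=-357≡7 → H
R(17): 21·(17−23)=-126≡4 → E
R(17): 21·(17−23)=-126≡4 → E
O(14): 21·(14−23)=-189≡19 → T
O(14): 21·(14−23)=-189≡19 → T
C(2): 21·(2−23)=-441≡1 → B
U(20): 21·(20−23)=-63≡15 → P
K(10): 21·(10−23)=-273≡13 → N

ZHEETTBPN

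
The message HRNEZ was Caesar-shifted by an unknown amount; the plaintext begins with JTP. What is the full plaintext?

From the crib: H(7)−J(9)=-2≡24, so the shift is 24.
Subtract 24 from each ciphertext letter:
H(7): 7−24=-17≡9 → J
R(17): 17−24=-7≡19 → T
N(13): 13−24=-11≡15 → P
E(4): 4−24=-20≡6 → G
Z(25): 25−24=1 → B

JTPGB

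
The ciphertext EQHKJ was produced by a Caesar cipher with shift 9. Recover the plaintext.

E(4): 4−9=-5≡21 → V
Q(16): 16−9=7 → H
H(7): 7−9=-2≡24 → Y
K(10): 10−9=1 → B
J(9): 9−9=0 → A

VHYBA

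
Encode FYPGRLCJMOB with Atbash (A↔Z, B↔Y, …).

F(5) → U(20)
Y(24) → B(1)
P(15) → K(10)
G(6) → T(19)
R(17) → I(8)
L(11) → O(14)
C(2) → X(23)
J(9) → Q(16)
M(12) → N(13)
O(14) → L(11)
B(1) → Y(24)

UBKTIOXQNLY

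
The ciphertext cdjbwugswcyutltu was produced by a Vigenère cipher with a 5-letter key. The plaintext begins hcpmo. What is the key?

Subtract each crib letter from the matching ciphertext letter (mod 26):
c(2)−h(7)=-5≡21 → v
d(3)−c(2)=1 → b
j(9)−p(15)=-6≡20 → u
b(1)−m(12)=-11≡15 → p
w(22)−o(14)=8 → i

vbupi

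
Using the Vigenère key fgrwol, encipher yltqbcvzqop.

Repeat the key across the message: fgrwolfgrwo
y(24)+f(5): 29≡3 → d
l(11)+g(6): 17 → r
t(19)+r(17): 36≡10 → k
q(16)+w(22): 38≡12 → m
b(1)+o(14): 15 → p
c(2)+l(11): 13 → n
v(21)+f(5): 26≡0 → a
z(25)+g(6): 31≡5 → f
q(16)+r(17): 33≡7 → h
o(14)+w(22): 36≡10 → k
p(15)+o(14): 29≡3 → d

drkmpnafhkd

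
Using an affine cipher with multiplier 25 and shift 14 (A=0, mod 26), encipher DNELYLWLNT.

D(3): 25·3+14=89≡11 → L
N(13): 25·13+14=339≡1 → B
E(4): 25·4+14=114≡10 → K
L(11): 25·11+14=289≡3 → D
Y(24): 25·24+14=614≡16 → Q
L(11): 25·11+14=289≡3 → D
W(22): 25·22+14=564≡18 → S
L(11): 25·11+14=289≡3 → D
N(13): 25·13+14=339≡1 → B
T(19): 25·19+14=489≡21 → V

LBKDQDSDBV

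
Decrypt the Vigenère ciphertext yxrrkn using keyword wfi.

csjvff

Repeat the key across the ciphertext: wfiwfi
y(24)−w(22): 2 → c
x(23)−f(5): 18 → s
r(17)−i(8): 9 → j
r(17)−w(22): -5≡21 → v
k(10)−f(5): 5 → f
n(13)−i(8): 5 → f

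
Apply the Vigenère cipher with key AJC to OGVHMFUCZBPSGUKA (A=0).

OPXHVHULBBYUGDMA

Repeat the key across the message: AJCAJCAJCAJCAJCA
O(14)+A(0): 14 → O
G(6)+J(9): 15 → P
V(21)+C(2): 23 → X
H(7)+A(0): 7 → H
M(12)+J(9): 21 → V
F(5)+C(2): 7 → H
U(20)+A(0): 20 → U
C(2)+J(9): 11 → L
Z(25)+C(2): 27≡1 → B
B(1)+A(0): 1 → B
P(15)+J(9): 24 → Y
S(18)+C(2): 20 → U
G(6)+A(0): 6 → G
U(20)+J(9): 29≡3 → D
K(10)+C(2): 12 → M
A(0)+A(0): 0 → A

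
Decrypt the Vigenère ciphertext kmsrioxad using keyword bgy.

jguqcqwuf

Repeat the key across the ciphertext: bgybgybgy
k(10)−b(1): 9 → j
m(12)−g(6): 6 → g
s(18)−y(24): -6≡20 → u
r(17)−b(1): 16 → q
i(8)−g(6): 2 → c
o(14)−y(24): -10≡16 → q
x(23)−b(1): 22 → w
a(0)−g(6): -6≡20 → u
d(3)−y(24): -21≡5 → f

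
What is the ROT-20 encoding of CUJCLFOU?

C(2): 2+20=22 → W
U(20): 20+20=40≡14 → O
J(9): 9+20=29≡3 → D
C(2): 2+20=22 → W
L(11): 11+20=31≡5 → F
F(5): 5+20=25 → Z
O(14): 14+20=34≡8 → I
U(20): 20+20=40≡14 → O

WODWFZIO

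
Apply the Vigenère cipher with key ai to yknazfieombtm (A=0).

Repeat the key across the message: aiaiaiaiaiaia
y(24)+a(0): 24 → y
k(10)+i(8): 18 → s
n(13)+a(0): 13 → n
a(0)+i(8): 8 → i
z(25)+a(0): 25 → z
f(5)+i(8): 13 → n
i(8)+a(0): 8 → i
e(4)+i(8): 12 → m
o(14)+a(0): 14 → o
m(12)+i(8): 20 → u
b(1)+a(0): 1 → b
t(19)+i(8): 27≡1 → b
m(12)+a(0): 12 → m

ysniznimoubbm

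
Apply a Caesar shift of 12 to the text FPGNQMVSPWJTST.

F(5): 5+12=17 → R
P(15): 15+12=27≡1 → B
G(6): 6+12=18 → S
N(13): 13+12=25 → Z
Q(16): 16+12=28≡2 → C
M(12): 12+12=24 → Y
V(21): 21+12=33≡7 → H
S(18): 18+12=30≡4 → E
P(15): 15+12=27≡1 → B
W(22): 22+12=34≡8 → I
J(9): 9+12=21 → V
T(19): 19+12=31≡5 → F
S(18): 18+12=30≡4 → E
T(19): 19+12=31≡5 → F

RBSZCYHEBIVFEF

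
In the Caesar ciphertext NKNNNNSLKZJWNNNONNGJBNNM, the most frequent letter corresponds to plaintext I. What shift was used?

5

The most frequent ciphertext letter is N (appears 12 times).
N is position 13; I is position 8.
Shift = 5.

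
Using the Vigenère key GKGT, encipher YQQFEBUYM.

Repeat the key across the message: GKGTGKGTG
Y(24)+G(6): 30≡4 → E
Q(16)+K(10): 26≡0 → A
Q(16)+G(6): 22 → W
F(5)+T(19): 24 → Y
E(4)+G(6): 10 → K
B(1)+K(10): 11 → L
U(20)+G(6): 26≡0 → A
Y(24)+T(19): 43≡17 → R
M(12)+G(6): 18 → S

EAWYKLARS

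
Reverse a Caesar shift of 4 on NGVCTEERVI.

N(13): 13−4=9 → J
G(6): 6−4=2 → C
V(21): 21−4=17 → R
C(2): 2−4=-2≡24 → Y
T(19): 19−4=15 → P
E(4): 4−4=0 → A
E(4): 4−4=0 → A
R(17): 17−4=13 → N
V(21): 21−4=17 → R
I(8): 8−4=4 → E

JCRYPAANRE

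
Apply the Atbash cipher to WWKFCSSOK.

DDPUXHHLP

W(22) → D(3)
W(22) → D(3)
K(10) → P(15)
F(5) → U(20)
C(2) → X(23)
S(18) → H(7)
S(18) → H(7)
O(14) → L(11)
K(10) → P(15)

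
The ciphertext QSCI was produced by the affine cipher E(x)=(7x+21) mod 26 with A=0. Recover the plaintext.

DHBN

The inverse of 7 mod 26 is 15, since 7·15=105≡1. Apply D(y)=15·(y−21) mod 26:
Q(16): 15·(16−21)=-75≡3 → D
S(18): 15·(18−21)=-45≡7 → H
C(2): 15·(2−21)=-285≡1 → B
I(8): 15·(8−21)=-195≡13 → N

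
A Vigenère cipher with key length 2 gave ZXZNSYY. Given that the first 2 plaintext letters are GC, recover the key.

TV

Subtract each crib letter from the matching ciphertext letter (mod 26):
Z(25)−G(6)=19 → T
X(23)−C(2)=21 → V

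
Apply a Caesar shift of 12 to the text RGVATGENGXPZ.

R(17): 17+12=29≡3 → D
G(6): 6+12=18 → S
V(21): 21+12=33≡7 → H
A(0): 0+12=12 → M
T(19): 19+12=31≡5 → F
G(6): 6+12=18 → S
E(4): 4+12=16 → Q
N(13): 13+12=25 → Z
G(6): 6+12=18 → S
X(23): 23+12=35≡9 → J
P(15): 15+12=27≡1 → B
Z(25): 25+12=37≡11 → L

DSHMFSQZSJBL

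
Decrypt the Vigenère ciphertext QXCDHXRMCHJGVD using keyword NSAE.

DFCZUFRIPPJCIL

Repeat the key across the ciphertext: NSAENSAENSAENS
Q(16)−N(13): 3 → D
X(23)−S(18): 5 → F
C(2)−A(0): 2 → C
D(3)−E(4): -1≡25 → Z
H(7)−N(13): -6≡20 → U
X(23)−S(18): 5 → F
R(17)−A(0): 17 → R
M(12)−E(4): 8 → I
C(2)−N(13): -11≡15 → P
H(7)−S(18): -11≡15 → P
J(9)−A(0): 9 → J
G(6)−E(4): 2 → C
V(21)−N(13): 8 → I
D(3)−S(18): -15≡11 → L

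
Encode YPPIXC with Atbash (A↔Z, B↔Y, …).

Y(24) → B(1)
P(15) → K(10)
P(15) → K(10)
I(8) → R(17)
X(23) → C(2)
C(2) → X(23)

BKKRCX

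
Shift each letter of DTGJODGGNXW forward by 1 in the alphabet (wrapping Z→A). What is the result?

EUHKPEHHOYX

D(3): 3+1=4 → E
T(19): 19+1=20 → U
G(6): 6+1=7 → H
J(9): 9+1=10 → K
O(14): 14+1=15 → P
D(3): 3+1=4 → E
G(6): 6+1=7 → H
G(6): 6+1=7 → H
N(13): 13+1=14 → O
X(23): 23+1=24 → Y
W(22): 22+1=23 → X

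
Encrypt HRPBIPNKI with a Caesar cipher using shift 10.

RBZLSZXUS

H(7): 7+10=17 → R
R(17): 17+10=27≡1 → B
P(15): 15+10=25 → Z
B(1): 1+10=11 → L
I(8): 8+10=18 → S
P(15): 15+10=25 → Z
N(13): 13+10=23 → X
K(10): 10+10=20 → U
I(8): 8+10=18 → S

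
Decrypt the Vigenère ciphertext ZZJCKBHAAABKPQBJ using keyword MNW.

NMNQXFVNEOOODDFX

Repeat the key across the ciphertext: MNWMNWMNWMNWMNWM
Z(25)−M(12): 13 → N
Z(25)−N(13): 12 → M
J(9)−W(22): -13≡13 → N
C(2)−M(12): -10≡16 → Q
K(10)−N(13): -3≡23 → X
B(1)−W(22): -21≡5 → F
H(7)−M(12): -5≡21 → V
A(0)−N(13): -13≡13 → N
A(0)−W(22): -22≡4 → E
A(0)−M(12): -12≡14 → O
B(1)−N(13): -12≡14 → O
K(10)−W(22): -12≡14 → O
P(15)−M(12): 3 → D
Q(16)−N(13): 3 → D
B(1)−W(22): -21≡5 → F
J(9)−M(12): -3≡23 → X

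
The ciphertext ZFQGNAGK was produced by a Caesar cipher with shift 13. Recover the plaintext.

MSDTANTX

Z(25): 25−13=12 → M
F(5): 5−13=-8≡18 → S
Q(16): 16−13=3 → D
G(6): 6−13=-7≡19 → T
N(13): 13−13=0 → A
A(0): 0−13=-13≡13 → N
G(6): 6−13=-7≡19 → T
K(10): 10−13=-3≡23 → X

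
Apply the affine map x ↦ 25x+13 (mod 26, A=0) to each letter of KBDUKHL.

K(10): 25·10+13=263≡3 → D
B(1): 25·1+13=38≡12 → M
D(3): 25·3+13=88≡10 → K
U(20): 25·20+13=513≡19 → T
K(10): 25·10+13=263≡3 → D
H(7): 25·7+13=188≡6 → G
L(11): 25·11+13=288≡2 → C

DMKTDGC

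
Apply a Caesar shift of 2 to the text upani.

wrcpk

u(20): 20+2=22 → w
p(15): 15+2=17 → r
a(0): 0+2=2 → c
n(13): 13+2=15 → p
i(8): 8+2=10 → k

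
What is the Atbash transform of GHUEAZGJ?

G(6) → T(19)
H(7) → S(18)
U(20) → F(5)
E(4) → V(21)
A(0) → Z(25)
Z(25) → A(0)
G(6) → T(19)
J(9) → Q(16)

TSFVZATQ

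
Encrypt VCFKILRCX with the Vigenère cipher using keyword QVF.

LXKADQHXC

Repeat the key across the message: QVFQVFQVF
V(21)+Q(16): 37≡11 → L
C(2)+V(21): 23 → X
F(5)+F(5): 10 → K
K(10)+Q(16): 26≡0 → A
I(8)+V(21): 29≡3 → D
L(11)+F(5): 16 → Q
R(17)+Q(16): 33≡7 → H
C(2)+V(21): 23 → X
X(23)+F(5): 28≡2 → C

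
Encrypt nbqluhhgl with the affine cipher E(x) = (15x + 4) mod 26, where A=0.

n(13): 15·13+4=199≡17 → r
b(1): 15·1+4=19 → t
q(16): 15·16+4=244≡10 → k
l(11): 15·11+4=169≡13 → n
u(20): 15·20+4=304≡18 → s
h(7): 15·7+4=109≡5 → f
h(7): 15·7+4=109≡5 → f
g(6): 15·6+4=94≡16 → q
l(11): 15·11+4=169≡13 → n

rtknsffqn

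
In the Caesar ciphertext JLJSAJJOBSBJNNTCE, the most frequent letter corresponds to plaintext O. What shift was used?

21

The most frequent ciphertext letter is J (appears 5 times).
J is position 9; O is position 14.
Shift = -5≡21.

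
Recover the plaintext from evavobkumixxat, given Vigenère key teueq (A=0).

lrgryigaisetgp

Repeat the key across the ciphertext: teueqteueqteue
e(4)−t(19): -15≡11 → l
v(21)−e(4): 17 → r
a(0)−u(20): -20≡6 → g
v(21)−e(4): 17 → r
o(14)−q(16): -2≡24 → y
b(1)−t(19): -18≡8 → i
k(10)−e(4): 6 → g
u(20)−u(20): 0 → a
m(12)−e(4): 8 → i
i(8)−q(16): -8≡18 → s
x(23)−t(19): 4 → e
x(23)−e(4): 19 → t
a(0)−u(20): -20≡6 → g
t(19)−e(4): 15 → p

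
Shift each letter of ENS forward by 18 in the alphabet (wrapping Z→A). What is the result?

WFK

E(4): 4+18=22 → W
N(13): 13+18=31≡5 → F
S(18): 18+18=36≡10 → K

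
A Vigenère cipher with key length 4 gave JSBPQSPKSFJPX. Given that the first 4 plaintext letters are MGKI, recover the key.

XMRH

Subtract each crib letter from the matching ciphertext letter (mod 26):
J(9)−M(12)=-3≡23 → X
S(18)−G(6)=12 → M
B(1)−K(10)=-9≡17 → R
P(15)−I(8)=7 → H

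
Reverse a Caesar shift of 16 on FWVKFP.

PGFUPZ

F(5): 5−16=-11≡15 → P
W(22): 22−16=6 → G
V(21): 21−16=5 → F
K(10): 10−16=-6≡20 → U
F(5): 5−16=-11≡15 → P
P(15): 15−16=-1≡25 → Z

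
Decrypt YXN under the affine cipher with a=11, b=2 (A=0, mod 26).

CJB

The inverse of 11 mod 26 is 19, since 11·19=209≡1. Apply D(y)=19·(y−2) mod 26:
Y(24): 19·(24−2)=418≡2 → C
X(23): 19·(23−2)=399≡9 → J
N(13): 19·(13−2)=209≡1 → B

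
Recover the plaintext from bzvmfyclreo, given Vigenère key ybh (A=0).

dyooerekkgn

Repeat the key across the ciphertext: ybhybhybhyb
b(1)−y(24): -23≡3 → d
z(25)−b(1): 24 → y
v(21)−h(7): 14 → o
m(12)−y(24): -12≡14 → o
f(5)−b(1): 4 → e
y(24)−h(7): 17 → r
c(2)−y(24): -22≡4 → e
l(11)−b(1): 10 → k
r(17)−h(7): 10 → k
e(4)−y(24): -20≡6 → g
o(14)−b(1): 13 → n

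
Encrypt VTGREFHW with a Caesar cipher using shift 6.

BZMXKLNC

V(21): 21+6=27≡1 → B
T(19): 19+6=25 → Z
G(6): 6+6=12 → M
R(17): 17+6=23 → X
E(4): 4+6=10 → K
F(5): 5+6=11 → L
H(7): 7+6=13 → N
W(22): 22+6=28≡2 → C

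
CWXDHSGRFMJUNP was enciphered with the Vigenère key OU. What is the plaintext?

Repeat the key across the ciphertext: OUOUOUOUOUOUOU
C(2)−O(14): -12≡14 → O
W(22)−U(20): 2 → C
X(23)−O(14): 9 → J
D(3)−U(20): -17≡9 → J
H(7)−O(14): -7≡19 → T
S(18)−U(20): -2≡24 → Y
G(6)−O(14): -8≡18 → S
R(17)−U(20): -3≡23 → X
F(5)−O(14): -9≡17 → R
M(12)−U(20): -8≡18 → S
J(9)−O(14): -5≡21 → V
U(20)−U(20): 0 → A
N(13)−O(14): -1≡25 → Z
P(15)−U(20): -5≡21 → V

OCJJTYSXRSVAZV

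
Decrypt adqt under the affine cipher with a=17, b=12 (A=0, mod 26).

The inverse of 17 mod 26 is 23, since 17·23=391≡1. Apply D(y)=23·(y−12) mod 26:
a(0): 23·(0−12)=-276≡10 → k
d(3): 23·(3−12)=-207≡1 → b
q(16): 23·(16−12)=92≡14 → o
t(19): 23·(19−12)=161≡5 → f

kbof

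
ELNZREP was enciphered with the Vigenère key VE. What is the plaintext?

JHSVWAU

Repeat the key across the ciphertext: VEVEVEV
E(4)−V(21): -17≡9 → J
L(11)−E(4): 7 → H
N(13)−V(21): -8≡18 → S
Z(25)−E(4): 21 → V
R(17)−V(21): -4≡22 → W
E(4)−E(4): 0 → A
P(15)−V(21): -6≡20 → U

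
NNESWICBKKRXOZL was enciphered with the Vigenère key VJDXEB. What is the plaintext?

SEBVSHHSHNNWTQI

Repeat the key across the ciphertext: VJDXEBVJDXEBVJD
N(13)−V(21): -8≡18 → S
N(13)−J(9): 4 → E
E(4)−D(3): 1 → B
S(18)−X(23): -5≡21 → V
W(22)−E(4): 18 → S
I(8)−B(1): 7 → H
C(2)−V(21): -19≡7 → H
B(1)−J(9): -8≡18 → S
K(10)−D(3): 7 → H
K(10)−X(23): -13≡13 → N
R(17)−E(4): 13 → N
X(23)−B(1): 22 → W
O(14)−V(21): -7≡19 → T
Z(25)−J(9): 16 → Q
L(11)−D(3): 8 → I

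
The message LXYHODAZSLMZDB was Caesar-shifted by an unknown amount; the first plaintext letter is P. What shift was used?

22

From the crib: L(11)−P(15)=-4≡22, so the shift is 22.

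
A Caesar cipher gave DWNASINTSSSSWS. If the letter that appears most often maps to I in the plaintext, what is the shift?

The most frequent ciphertext letter is S (appears 6 times).
S is position 18; I is position 8.
Shift = 10.

10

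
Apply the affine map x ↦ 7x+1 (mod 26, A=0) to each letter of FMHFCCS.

F(5): 7·5+1=36≡10 → K
M(12): 7·12+1=85≡7 → H
H(7): 7·7+1=50≡24 → Y
F(5): 7·5+1=36≡10 → K
C(2): 7·2+1=15 → P
C(2): 7·2+1=15 → P
S(18): 7·18+1=127≡23 → X

KHYKPPX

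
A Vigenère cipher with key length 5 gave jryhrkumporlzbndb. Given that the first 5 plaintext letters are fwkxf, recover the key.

evokm

Subtract each crib letter from the matching ciphertext letter (mod 26):
j(9)−f(5)=4 → e
r(17)−w(22)=-5≡21 → v
y(24)−k(10)=14 → o
h(7)−x(23)=-16≡10 → k
r(17)−f(5)=12 → m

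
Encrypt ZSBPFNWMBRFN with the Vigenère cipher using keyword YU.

Repeat the key across the message: YUYUYUYUYUYU
Z(25)+Y(24): 49≡23 → X
S(18)+U(20): 38≡12 → M
B(1)+Y(24): 25 → Z
P(15)+U(20): 35≡9 → J
F(5)+Y(24): 29≡3 → D
N(13)+U(20): 33≡7 → H
W(22)+Y(24): 46≡20 → U
M(12)+U(20): 32≡6 → G
B(1)+Y(24): 25 → Z
R(17)+U(20): 37≡11 → L
F(5)+Y(24): 29≡3 → D
N(13)+U(20): 33≡7 → H

XMZJDHUGZLDH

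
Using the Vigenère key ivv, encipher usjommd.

cnewhhl

Repeat the key across the message: ivvivvi
u(20)+i(8): 28≡2 → c
s(18)+v(21): 39≡13 → n
j(9)+v(21): 30≡4 → e
o(14)+i(8): 22 → w
m(12)+v(21): 33≡7 → h
m(12)+v(21): 33≡7 → h
d(3)+i(8): 11 → l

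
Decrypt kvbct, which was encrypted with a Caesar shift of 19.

rcija

k(10): 10−19=-9≡17 → r
v(21): 21−19=2 → c
b(1): 1−19=-18≡8 → i
c(2): 2−19=-17≡9 → j
t(19): 19−19=0 → a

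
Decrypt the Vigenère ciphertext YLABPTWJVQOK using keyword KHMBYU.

OEOARZMCJPQQ

Repeat the key across the ciphertext: KHMBYUKHMBYU
Y(24)−K(10): 14 → O
L(11)−H(7): 4 → E
A(0)−M(12): -12≡14 → O
B(1)−B(1): 0 → A
P(15)−Y(24): -9≡17 → R
T(19)−U(20): -1≡25 → Z
W(22)−K(10): 12 → M
J(9)−H(7): 2 → C
V(21)−M(12): 9 → J
Q(16)−B(1): 15 → P
O(14)−Y(24): -10≡16 → Q
K(10)−U(20): -10≡16 → Q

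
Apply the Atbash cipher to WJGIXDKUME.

W(22) → D(3)
J(9) → Q(16)
G(6) → T(19)
I(8) → R(17)
X(23) → C(2)
D(3) → W(22)
K(10) → P(15)
U(20) → F(5)
M(12) → N(13)
E(4) → V(21)

DQTRCWPFNV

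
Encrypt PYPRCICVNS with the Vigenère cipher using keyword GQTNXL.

VOIEZTILGF

Repeat the key across the message: GQTNXLGQTN
P(15)+G(6): 21 → V
Y(24)+Q(16): 40≡14 → O
P(15)+T(19): 34≡8 → I
R(17)+N(13): 30≡4 → E
C(2)+X(23): 25 → Z
I(8)+L(11): 19 → T
C(2)+G(6): 8 → I
V(21)+Q(16): 37≡11 → L
N(13)+T(19): 32≡6 → G
S(18)+N(13): 31≡5 → F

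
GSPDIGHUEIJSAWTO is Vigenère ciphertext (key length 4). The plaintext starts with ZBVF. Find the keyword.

Subtract each crib letter from the matching ciphertext letter (mod 26):
G(6)−Z(25)=-19≡7 → H
S(18)−B(1)=17 → R
P(15)−V(21)=-6≡20 → U
D(3)−F(5)=-2≡24 → Y

HRUY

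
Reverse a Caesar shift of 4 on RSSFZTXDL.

R(17): 17−4=13 → N
S(18): 18−4=14 → O
S(18): 18−4=14 → O
F(5): 5−4=1 → B
Z(25): 25−4=21 → V
T(19): 19−4=15 → P
X(23): 23−4=19 → T
D(3): 3−4=-1≡25 → Z
L(11): 11−4=7 → H

NOOBVPTZH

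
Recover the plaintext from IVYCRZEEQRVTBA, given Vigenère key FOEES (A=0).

Repeat the key across the ciphertext: FOEESFOEESFOEE
I(8)−F(5): 3 → D
V(21)−O(14): 7 → H
Y(24)−E(4): 20 → U
C(2)−E(4): -2≡24 → Y
R(17)−S(18): -1≡25 → Z
Z(25)−F(5): 20 → U
E(4)−O(14): -10≡16 → Q
E(4)−E(4): 0 → A
Q(16)−E(4): 12 → M
R(17)−S(18): -1≡25 → Z
V(21)−F(5): 16 → Q
T(19)−O(14): 5 → F
B(1)−E(4): -3≡23 → X
A(0)−E(4): -4≡22 → W

DHUYZUQAMZQFXW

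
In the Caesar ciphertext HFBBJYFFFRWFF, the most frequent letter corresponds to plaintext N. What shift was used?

The most frequent ciphertext letter is F (appears 6 times).
F is position 5; N is position 13.
Shift = -8≡18.

18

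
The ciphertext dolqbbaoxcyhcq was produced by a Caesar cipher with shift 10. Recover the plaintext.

d(3): 3−10=-7≡19 → t
o(14): 14−10=4 → e
l(11): 11−10=1 → b
q(16): 16−10=6 → g
b(1): 1−10=-9≡17 → r
b(1): 1−10=-9≡17 → r
a(0): 0−10=-10≡16 → q
o(14): 14−10=4 → e
x(23): 23−10=13 → n
c(2): 2−10=-8≡18 → s
y(24): 24−10=14 → o
h(7): 7−10=-3≡23 → x
c(2): 2−10=-8≡18 → s
q(16): 16−10=6 → g

tebgrrqensoxsg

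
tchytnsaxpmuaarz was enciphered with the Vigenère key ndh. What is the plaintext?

Repeat the key across the ciphertext: ndhndhndhndhndhn
t(19)−n(13): 6 → g
c(2)−d(3): -1≡25 → z
h(7)−h(7): 0 → a
y(24)−n(13): 11 → l
t(19)−d(3): 16 → q
n(13)−h(7): 6 → g
s(18)−n(13): 5 → f
a(0)−d(3): -3≡23 → x
x(23)−h(7): 16 → q
p(15)−n(13): 2 → c
m(12)−d(3): 9 → j
u(20)−h(7): 13 → n
a(0)−n(13): -13≡13 → n
a(0)−d(3): -3≡23 → x
r(17)−h(7): 10 → k
z(25)−n(13): 12 → m

gzalqgfxqcjnnxkm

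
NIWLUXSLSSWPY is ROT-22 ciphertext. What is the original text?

RMAPYBWPWWATC

N(13): 13−22=-9≡17 → R
I(8): 8−22=-14≡12 → M
W(22): 22−22=0 → A
L(11): 11−22=-11≡15 → P
U(20): 20−22=-2≡24 → Y
X(23): 23−22=1 → B
S(18): 18−22=-4≡22 → W
L(11): 11−22=-11≡15 → P
S(18): 18−22=-4≡22 → W
S(18): 18−22=-4≡22 → W
W(22): 22−22=0 → A
P(15): 15−22=-7≡19 → T
Y(24): 24−22=2 → C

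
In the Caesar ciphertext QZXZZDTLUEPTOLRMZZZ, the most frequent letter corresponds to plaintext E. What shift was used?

21

The most frequent ciphertext letter is Z (appears 6 times).
Z is position 25; E is position 4.
Shift = 21.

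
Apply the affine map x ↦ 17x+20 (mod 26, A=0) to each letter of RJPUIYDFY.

XRPWAMTBM

R(17): 17·17+20=309≡23 → X
J(9): 17·9+20=173≡17 → R
P(15): 17·15+20=275≡15 → P
U(20): 17·20+20=360≡22 → W
I(8): 17·8+20=156≡0 → A
Y(24): 17·24+20=428≡12 → M
D(3): 17·3+20=71≡19 → T
F(5): 17·5+20=105≡1 → B
Y(24): 17·24+20=428≡12 → M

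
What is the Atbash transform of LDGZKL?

OWTAPO

L(11) → O(14)
D(3) → W(22)
G(6) → T(19)
Z(25) → A(0)
K(10) → P(15)
L(11) → O(14)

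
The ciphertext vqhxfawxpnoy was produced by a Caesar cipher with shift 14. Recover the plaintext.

hctjrmijbzak

v(21): 21−14=7 → h
q(16): 16−14=2 → c
h(7): 7−14=-7≡19 → t
x(23): 23−14=9 → j
f(5): 5−14=-9≡17 → r
a(0): 0−14=-14≡12 → m
w(22): 22−14=8 → i
x(23): 23−14=9 → j
p(15): 15−14=1 → b
n(13): 13−14=-1≡25 → z
o(14): 14−14=0 → a
y(24): 24−14=10 → k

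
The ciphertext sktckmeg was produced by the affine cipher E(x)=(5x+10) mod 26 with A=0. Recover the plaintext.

mahoaqeu

The inverse of 5 mod 26 is 21, since 5·21=105≡1. Apply D(y)=21·(y−10) mod 26:
s(18): 21·(18−10)=168≡12 → m
k(10): 21·(10−10)=0 → a
t(19): 21·(19−10)=189≡7 → h
c(2): 21·(2−10)=-168≡14 → o
k(10): 21·(10−10)=0 → a
m(12): 21·(12−10)=42≡16 → q
e(4): 21·(4−10)=-126≡4 → e
g(6): 21·(6−10)=-84≡20 → u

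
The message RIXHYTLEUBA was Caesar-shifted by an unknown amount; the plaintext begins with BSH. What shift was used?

From the crib: R(17)−B(1)=16, so the shift is 16.

16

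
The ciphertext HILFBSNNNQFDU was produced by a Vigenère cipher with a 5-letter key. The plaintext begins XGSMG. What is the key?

Subtract each crib letter from the matching ciphertext letter (mod 26):
H(7)−X(23)=-16≡10 → K
I(8)−G(6)=2 → C
L(11)−S(18)=-7≡19 → T
F(5)−M(12)=-7≡19 → T
B(1)−G(6)=-5≡21 → V

KCTTV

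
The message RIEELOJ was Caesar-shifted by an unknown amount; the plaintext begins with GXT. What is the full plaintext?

GXTTADY

From the crib: R(17)−G(6)=11, so the shift is 11.
Subtract 11 from each ciphertext letter:
R(17): 17−11=6 → G
I(8): 8−11=-3≡23 → X
E(4): 4−11=-7≡19 → T
E(4): 4−11=-7≡19 → T
L(11): 11−11=0 → A
O(14): 14−11=3 → D
J(9): 9−11=-2≡24 → Y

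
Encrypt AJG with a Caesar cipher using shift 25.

A(0): 0+25=25 → Z
J(9): 9+25=34≡8 → I
G(6): 6+25=31≡5 → F

ZIF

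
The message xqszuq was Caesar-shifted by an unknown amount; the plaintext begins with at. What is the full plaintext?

From the crib: x(23)−a(0)=23, so the shift is 23.
Subtract 23 from each ciphertext letter:
x(23): 23−23=0 → a
q(16): 16−23=-7≡19 → t
s(18): 18−23=-5≡21 → v
z(25): 25−23=2 → c
u(20): 20−23=-3≡23 → x
q(16): 16−23=-7≡19 → t

atvcxt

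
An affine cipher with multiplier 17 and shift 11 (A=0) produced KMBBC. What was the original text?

The inverse of 17 mod 26 is 23, since 17·23=391≡1. Apply D(y)=23·(y−11) mod 26:
K(10): 23·(10−11)=-23≡3 → D
M(12): 23·(12−11)=23 → X
B(1): 23·(1−11)=-230≡4 → E
B(1): 23·(1−11)=-230≡4 → E
C(2): 23·(2−11)=-207≡1 → B

DXEEB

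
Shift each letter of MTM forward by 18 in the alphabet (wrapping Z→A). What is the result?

ELE

M(12): 12+18=30≡4 → E
T(19): 19+18=37≡11 → L
M(12): 12+18=30≡4 → E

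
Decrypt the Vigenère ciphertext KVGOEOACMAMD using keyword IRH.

CEZGNHSLFSVW

Repeat the key across the ciphertext: IRHIRHIRHIRH
K(10)−I(8): 2 → C
V(21)−R(17): 4 → E
G(6)−H(7): -1≡25 → Z
O(14)−I(8): 6 → G
E(4)−R(17): -13≡13 → N
O(14)−H(7): 7 → H
A(0)−I(8): -8≡18 → S
C(2)−R(17): -15≡11 → L
M(12)−H(7): 5 → F
A(0)−I(8): -8≡18 → S
M(12)−R(17): -5≡21 → V
D(3)−H(7): -4≡22 → W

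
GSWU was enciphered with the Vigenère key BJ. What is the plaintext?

Repeat the key across the ciphertext: BJBJ
G(6)−B(1): 5 → F
S(18)−J(9): 9 → J
W(22)−B(1): 21 → V
U(20)−J(9): 11 → L

FJVL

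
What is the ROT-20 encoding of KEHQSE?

EYBKMY

K(10): 10+20=30≡4 → E
E(4): 4+20=24 → Y
H(7): 7+20=27≡1 → B
Q(16): 16+20=36≡10 → K
S(18): 18+20=38≡12 → M
E(4): 4+20=24 → Y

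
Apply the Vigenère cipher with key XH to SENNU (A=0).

PLKUR

Repeat the key across the message: XHXHX
S(18)+X(23): 41≡15 → P
E(4)+H(7): 11 → L
N(13)+X(23): 36≡10 → K
N(13)+H(7): 20 → U
U(20)+X(23): 43≡17 → R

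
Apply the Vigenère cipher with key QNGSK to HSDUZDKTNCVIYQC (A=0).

XFJMJTXZFMLVEIM

Repeat the key across the message: QNGSKQNGSKQNGSK
H(7)+Q(16): 23 → X
S(18)+N(13): 31≡5 → F
D(3)+G(6): 9 → J
U(20)+S(18): 38≡12 → M
Z(25)+K(10): 35≡9 → J
D(3)+Q(16): 19 → T
K(10)+N(13): 23 → X
T(19)+G(6): 25 → Z
N(13)+S(18): 31≡5 → F
C(2)+K(10): 12 → M
V(21)+Q(16): 37≡11 → L
I(8)+N(13): 21 → V
Y(24)+G(6): 30≡4 → E
Q(16)+S(18): 34≡8 → I
C(2)+K(10): 12 → M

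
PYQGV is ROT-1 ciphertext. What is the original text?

OXPFU

P(15): 15−1=14 → O
Y(24): 24−1=23 → X
Q(16): 16−1=15 → P
G(6): 6−1=5 → F
V(21): 21−1=20 → U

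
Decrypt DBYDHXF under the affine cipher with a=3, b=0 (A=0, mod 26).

BJIBLZT

The inverse of 3 mod 26 is 9, since 3·9=27≡1. Apply D(y)=9·(y−0) mod 26:
D(3): 9·(3−0)=27≡1 → B
B(1): 9·(1−0)=9 → J
Y(24): 9·(24−0)=216≡8 → I
D(3): 9·(3−0)=27≡1 → B
H(7): 9·(7−0)=63≡11 → L
X(23): 9·(23−0)=207≡25 → Z
F(5): 9·(5−0)=45≡19 → T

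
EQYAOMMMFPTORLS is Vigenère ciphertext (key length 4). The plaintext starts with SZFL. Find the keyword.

Subtract each crib letter from the matching ciphertext letter (mod 26):
E(4)−S(18)=-14≡12 → M
Q(16)−Z(25)=-9≡17 → R
Y(24)−F(5)=19 → T
A(0)−L(11)=-11≡15 → P

MRTP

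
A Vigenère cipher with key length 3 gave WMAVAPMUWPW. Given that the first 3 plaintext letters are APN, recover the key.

Subtract each crib letter from the matching ciphertext letter (mod 26):
W(22)−A(0)=22 → W
M(12)−P(15)=-3≡23 → X
A(0)−N(13)=-13≡13 → N

WXN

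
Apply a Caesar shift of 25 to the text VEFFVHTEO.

V(21): 21+25=46≡20 → U
E(4): 4+25=29≡3 → D
F(5): 5+25=30≡4 → E
F(5): 5+25=30≡4 → E
V(21): 21+25=46≡20 → U
H(7): 7+25=32≡6 → G
T(19): 19+25=44≡18 → S
E(4): 4+25=29≡3 → D
O(14): 14+25=39≡13 → N

UDEEUGSDN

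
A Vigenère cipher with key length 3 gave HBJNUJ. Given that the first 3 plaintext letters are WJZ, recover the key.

LSK

Subtract each crib letter from the matching ciphertext letter (mod 26):
H(7)−W(22)=-15≡11 → L
B(1)−J(9)=-8≡18 → S
J(9)−Z(25)=-16≡10 → K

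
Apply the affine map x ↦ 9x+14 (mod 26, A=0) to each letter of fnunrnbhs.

hbmblbxzu

f(5): 9·5+14=59≡7 → h
n(13): 9·13+14=131≡1 → b
u(20): 9·20+14=194≡12 → m
n(13): 9·13+14=131≡1 → b
r(17): 9·17+14=167≡11 → l
n(13): 9·13+14=131≡1 → b
b(1): 9·1+14=23 → x
h(7): 9·7+14=77≡25 → z
s(18): 9·18+14=176≡20 → u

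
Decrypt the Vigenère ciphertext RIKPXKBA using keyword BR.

QRJYWTAJ

Repeat the key across the ciphertext: BRBRBRBR
R(17)−B(1): 16 → Q
I(8)−R(17): -9≡17 → R
K(10)−B(1): 9 → J
P(15)−R(17): -2≡24 → Y
X(23)−B(1): 22 → W
K(10)−R(17): -7≡19 → T
B(1)−B(1): 0 → A
A(0)−R(17): -17≡9 → J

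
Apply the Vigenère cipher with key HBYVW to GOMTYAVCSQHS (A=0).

Repeat the key across the message: HBYVWHBYVWHB
G(6)+H(7): 13 → N
O(14)+B(1): 15 → P
M(12)+Y(24): 36≡10 → K
T(19)+V(21): 40≡14 → O
Y(24)+W(22): 46≡20 → U
A(0)+H(7): 7 → H
V(21)+B(1): 22 → W
C(2)+Y(24): 26≡0 → A
S(18)+V(21): 39≡13 → N
Q(16)+W(22): 38≡12 → M
H(7)+H(7): 14 → O
S(18)+B(1): 19 → T

NPKOUHWANMOT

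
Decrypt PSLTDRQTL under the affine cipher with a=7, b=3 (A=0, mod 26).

YRQGACNGQ

The inverse of 7 mod 26 is 15, since 7·15=105≡1. Apply D(y)=15·(y−3) mod 26:
P(15): 15·(15−3)=180≡24 → Y
S(18): 15·(18−3)=225≡17 → R
L(11): 15·(11−3)=120≡16 → Q
T(19): 15·(19−3)=240≡6 → G
D(3): 15·(3−3)=0 → A
R(17): 15·(17−3)=210≡2 → C
Q(16): 15·(16−3)=195≡13 → N
T(19): 15·(19−3)=240≡6 → G
L(11): 15·(11−3)=120≡16 → Q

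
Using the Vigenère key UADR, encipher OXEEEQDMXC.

IXHVYQGDRC

Repeat the key across the message: UADRUADRUA
O(14)+U(20): 34≡8 → I
X(23)+A(0): 23 → X
E(4)+D(3): 7 → H
E(4)+R(17): 21 → V
E(4)+U(20): 24 → Y
Q(16)+A(0): 16 → Q
D(3)+D(3): 6 → G
M(12)+R(17): 29≡3 → D
X(23)+U(20): 43≡17 → R
C(2)+A(0): 2 → C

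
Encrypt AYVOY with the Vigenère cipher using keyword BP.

Repeat the key across the message: BPBPB
A(0)+B(1): 1 → B
Y(24)+P(15): 39≡13 → N
V(21)+B(1): 22 → W
O(14)+P(15): 29≡3 → D
Y(24)+B(1): 25 → Z

BNWDZ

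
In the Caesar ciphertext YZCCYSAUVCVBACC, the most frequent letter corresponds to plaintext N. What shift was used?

15

The most frequent ciphertext letter is C (appears 5 times).
C is position 2; N is position 13.
Shift = -11≡15.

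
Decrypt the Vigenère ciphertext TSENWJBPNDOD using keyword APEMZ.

Repeat the key across the ciphertext: APEMZAPEMZAP
T(19)−A(0): 19 → T
S(18)−P(15): 3 → D
E(4)−E(4): 0 → A
N(13)−M(12): 1 → B
W(22)−Z(25): -3≡23 → X
J(9)−A(0): 9 → J
B(1)−P(15): -14≡12 → M
P(15)−E(4): 11 → L
N(13)−M(12): 1 → B
D(3)−Z(25): -22≡4 → E
O(14)−A(0): 14 → O
D(3)−P(15): -12≡14 → O

TDABXJMLBEOO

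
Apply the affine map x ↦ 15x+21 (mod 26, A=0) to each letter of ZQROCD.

Z(25): 15·25+21=396≡6 → G
Q(16): 15·16+21=261≡1 → B
R(17): 15·17+21=276≡16 → Q
O(14): 15·14+21=231≡23 → X
C(2): 15·2+21=51≡25 → Z
D(3): 15·3+21=66≡14 → O

GBQXZO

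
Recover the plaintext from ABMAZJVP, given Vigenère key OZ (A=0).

Repeat the key across the ciphertext: OZOZOZOZ
A(0)−O(14): -14≡12 → M
B(1)−Z(25): -24≡2 → C
M(12)−O(14): -2≡24 → Y
A(0)−Z(25): -25≡1 → B
Z(25)−O(14): 11 → L
J(9)−Z(25): -16≡10 → K
V(21)−O(14): 7 → H
P(15)−Z(25): -10≡16 → Q

MCYBLKHQ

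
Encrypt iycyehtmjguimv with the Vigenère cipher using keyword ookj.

Repeat the key across the message: ookjookjookjoo
i(8)+o(14): 22 → w
y(24)+o(14): 38≡12 → m
c(2)+k(10): 12 → m
y(24)+j(9): 33≡7 → h
e(4)+o(14): 18 → s
h(7)+o(14): 21 → v
t(19)+k(10): 29≡3 → d
m(12)+j(9): 21 → v
j(9)+o(14): 23 → x
g(6)+o(14): 20 → u
u(20)+k(10): 30≡4 → e
i(8)+j(9): 17 → r
m(12)+o(14): 26≡0 → a
v(21)+o(14): 35≡9 → j

wmmhsvdvxueraj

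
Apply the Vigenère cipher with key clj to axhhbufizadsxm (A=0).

ciqjmdhticobzx

Repeat the key across the message: cljcljcljcljcl
a(0)+c(2): 2 → c
x(23)+l(11): 34≡8 → i
h(7)+j(9): 16 → q
h(7)+c(2): 9 → j
b(1)+l(11): 12 → m
u(20)+j(9): 29≡3 → d
f(5)+c(2): 7 → h
i(8)+l(11): 19 → t
z(25)+j(9): 34≡8 → i
a(0)+c(2): 2 → c
d(3)+l(11): 14 → o
s(18)+j(9): 27≡1 → b
x(23)+c(2): 25 → z
m(12)+l(11): 23 → x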